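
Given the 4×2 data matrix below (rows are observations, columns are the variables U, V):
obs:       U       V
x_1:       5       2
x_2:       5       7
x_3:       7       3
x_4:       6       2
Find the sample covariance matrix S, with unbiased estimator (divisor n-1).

Step 1 — column means:
  mean(U) = (5 + 5 + 7 + 6) / 4 = 23/4 = 5.75
  mean(V) = (2 + 7 + 3 + 2) / 4 = 14/4 = 3.5

Step 2 — sample covariance S[i,j] = (1/(n-1)) · Σ_k (x_{k,i} - mean_i) · (x_{k,j} - mean_j), with n-1 = 3.
  S[U,U] = ((-0.75)·(-0.75) + (-0.75)·(-0.75) + (1.25)·(1.25) + (0.25)·(0.25)) / 3 = 2.75/3 = 0.9167
  S[U,V] = ((-0.75)·(-1.5) + (-0.75)·(3.5) + (1.25)·(-0.5) + (0.25)·(-1.5)) / 3 = -2.5/3 = -0.8333
  S[V,V] = ((-1.5)·(-1.5) + (3.5)·(3.5) + (-0.5)·(-0.5) + (-1.5)·(-1.5)) / 3 = 17/3 = 5.6667

S is symmetric (S[j,i] = S[i,j]). Assembling:

S = [[0.9167, -0.8333],
 [-0.8333, 5.6667]]


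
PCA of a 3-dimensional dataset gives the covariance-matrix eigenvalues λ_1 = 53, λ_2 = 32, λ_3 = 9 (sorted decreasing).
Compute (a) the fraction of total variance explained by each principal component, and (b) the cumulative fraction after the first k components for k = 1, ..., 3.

Step 1 — total variance = trace(Sigma) = Σ λ_i = 53 + 32 + 9 = 94.

Step 2 — fraction explained by component i = λ_i / Σ λ:
  PC1: 53/94 = 0.5638
  PC2: 32/94 = 0.3404
  PC3: 9/94 = 0.0957

Step 3 — cumulative fraction after k components = (λ_1 + ... + λ_k) / Σ λ:
  k = 1: 53/94 = 0.5638
  k = 2: (53 + 32)/94 = 85/94 = 0.9043
  k = 3: (53 + 32 + 9)/94 = 94/94 = 1

Summary (fraction, with percent):

explained: PC1 0.5638 (56.38%), PC2 0.3404 (34.04%), PC3 0.0957 (9.57%);  cumulative: 0.5638, 0.9043, 1


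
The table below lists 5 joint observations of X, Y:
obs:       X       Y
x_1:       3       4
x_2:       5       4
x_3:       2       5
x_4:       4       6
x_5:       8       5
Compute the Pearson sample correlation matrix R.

Step 1 — column means:
  mean(X) = (3 + 5 + 2 + 4 + 8) / 5 = 22/5 = 4.4
  mean(Y) = (4 + 4 + 5 + 6 + 5) / 5 = 24/5 = 4.8

Step 2 — sample variances and covariances s[i,j] = (1/(n-1)) · Σ_k (x_{k,i} - mean_i) · (x_{k,j} - mean_j), with n-1 = 4:
  s[X,X] = ((-1.4)·(-1.4) + (0.6)·(0.6) + (-2.4)·(-2.4) + (-0.4)·(-0.4) + (3.6)·(3.6)) / 4 = 21.2/4 = 5.3
  s[X,Y] = ((-1.4)·(-0.8) + (0.6)·(-0.8) + (-2.4)·(0.2) + (-0.4)·(1.2) + (3.6)·(0.2)) / 4 = 0.4/4 = 0.1
  s[Y,Y] = ((-0.8)·(-0.8) + (-0.8)·(-0.8) + (0.2)·(0.2) + (1.2)·(1.2) + (0.2)·(0.2)) / 4 = 2.8/4 = 0.7
  Sample standard deviations s_i = √(s[i,i]):
  s(X) = √(5.3) = 2.3022
  s(Y) = √(0.7) = 0.8367

Step 3 — r_{ij} = s_{ij} / (s_i · s_j):
  r[X,X] = 1 (diagonal).
  r[X,Y] = 0.1 / (2.3022 · 0.8367) = 0.1 / 1.9261 = 0.0519
  r[Y,Y] = 1 (diagonal).

R is symmetric with unit diagonal. Assembling:

R = [[1, 0.0519],
 [0.0519, 1]]


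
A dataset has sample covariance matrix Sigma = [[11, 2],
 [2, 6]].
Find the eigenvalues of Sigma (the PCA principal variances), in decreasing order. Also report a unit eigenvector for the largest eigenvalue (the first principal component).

Step 1 — characteristic polynomial of 2×2 Sigma:
  det(Sigma - λI) = λ² - trace · λ + det = 0.
  trace = 11 + 6 = 17, det = 11·6 - (2)² = 62.
Step 2 — discriminant:
  Δ = trace² - 4·det = 289 - 248 = 41.
Step 3 — eigenvalues:
  λ = (trace ± √Δ)/2 = (17 ± 6.4031)/2,
  λ_1 = 11.7016,  λ_2 = 5.2984.

Step 4 — unit eigenvector for λ_1: solve (Sigma - λ_1 I)v = 0. First row:
  (11 - 11.7016)·v_x + (2)·v_y = 0, i.e. (-0.7016)·v_x + (2)·v_y = 0,
  so v ∝ (b, λ_1 - a) = (2, 0.7016) = u.
  ||u|| = √((2)² + (0.7016)²) = √(4.4922) ≈ 2.1195,
  v_1 = u/||u|| ≈ (0.9436, 0.331) (||v_1|| = 1).

λ_1 = 11.7016,  λ_2 = 5.2984;  v_1 ≈ (0.9436, 0.331)


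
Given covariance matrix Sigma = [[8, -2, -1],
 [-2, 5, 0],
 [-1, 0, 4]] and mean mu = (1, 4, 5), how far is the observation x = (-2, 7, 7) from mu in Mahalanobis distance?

Step 1 — centre the observation: (x - mu) = (-3, 3, 2).

Step 2 — invert Sigma (cofactor / det for 3×3, or solve directly):
  Sigma^{-1} = [[0.1439, 0.0576, 0.036],
 [0.0576, 0.223, 0.0144],
 [0.036, 0.0144, 0.259]].

Step 3 — form the quadratic (x - mu)^T · Sigma^{-1} · (x - mu):
  Sigma^{-1} · (x - mu) = (-0.1871, 0.5252, 0.4532).
  (x - mu)^T · [Sigma^{-1} · (x - mu)] = (-3)·(-0.1871) + (3)·(0.5252) + (2)·(0.4532) = 3.0432.

Step 4 — take square root: d = √(3.0432) ≈ 1.7445.

d(x, mu) = √(3.0432) ≈ 1.7445


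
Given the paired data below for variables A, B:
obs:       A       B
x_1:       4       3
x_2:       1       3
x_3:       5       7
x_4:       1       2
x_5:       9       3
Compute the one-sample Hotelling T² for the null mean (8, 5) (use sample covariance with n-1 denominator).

Step 1 — sample mean vector:
  mean(A) = (4 + 1 + 5 + 1 + 9) / 5 = 20/5 = 4
  mean(B) = (3 + 3 + 7 + 2 + 3) / 5 = 18/5 = 3.6
  x̄ = (4, 3.6),  deviation x̄ - mu_0 = (4, 3.6) - (8, 5) = (-4, -1.4).

Step 2 — sample covariance matrix, S[i,j] = (1/(n-1)) · Σ_k (x_{k,i} - mean_i) · (x_{k,j} - mean_j), divisor n-1 = 4:
  S[A,A] = ((0)·(0) + (-3)·(-3) + (1)·(1) + (-3)·(-3) + (5)·(5)) / 4 = 44/4 = 11
  S[A,B] = ((0)·(-0.6) + (-3)·(-0.6) + (1)·(3.4) + (-3)·(-1.6) + (5)·(-0.6)) / 4 = 7/4 = 1.75
  S[B,B] = ((-0.6)·(-0.6) + (-0.6)·(-0.6) + (3.4)·(3.4) + (-1.6)·(-1.6) + (-0.6)·(-0.6)) / 4 = 15.2/4 = 3.8
  S = [[11, 1.75],
 [1.75, 3.8]].

Step 3 — invert S. det(S) = 11·3.8 - (1.75)² = 38.7375.
  S^{-1} = (1/det) · [[d, -b], [-b, a]] = [[0.0981, -0.0452],
 [-0.0452, 0.284]].

Step 4 — quadratic form (x̄ - mu_0)^T · S^{-1} · (x̄ - mu_0):
  S^{-1} · (x̄ - mu_0) = (-0.3291, -0.2168),
  (x̄ - mu_0)^T · [...] = (-4)·(-0.3291) + (-1.4)·(-0.2168) = 1.6201.

Step 5 — scale by n: T² = 5 · 1.6201 = 8.1007.

T² ≈ 8.1007


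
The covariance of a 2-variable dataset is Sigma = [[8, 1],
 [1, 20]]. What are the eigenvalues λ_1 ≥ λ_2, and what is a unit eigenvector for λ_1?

Step 1 — characteristic polynomial of 2×2 Sigma:
  det(Sigma - λI) = λ² - trace · λ + det = 0.
  trace = 8 + 20 = 28, det = 8·20 - (1)² = 159.
Step 2 — discriminant:
  Δ = trace² - 4·det = 784 - 636 = 148.
Step 3 — eigenvalues:
  λ = (trace ± √Δ)/2 = (28 ± 12.1655)/2,
  λ_1 = 20.0828,  λ_2 = 7.9172.

Step 4 — unit eigenvector for λ_1: solve (Sigma - λ_1 I)v = 0. First row:
  (8 - 20.0828)·v_x + (1)·v_y = 0, i.e. (-12.0828)·v_x + (1)·v_y = 0,
  so v ∝ (b, λ_1 - a) = (1, 12.0828) = u.
  ||u|| = √((1)² + (12.0828)²) = √(146.9932) ≈ 12.1241,
  v_1 = u/||u|| ≈ (0.0825, 0.9966) (||v_1|| = 1).

λ_1 = 20.0828,  λ_2 = 7.9172;  v_1 ≈ (0.0825, 0.9966)


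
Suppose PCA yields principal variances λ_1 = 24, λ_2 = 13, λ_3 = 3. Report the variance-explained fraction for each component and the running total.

Step 1 — total variance = trace(Sigma) = Σ λ_i = 24 + 13 + 3 = 40.

Step 2 — fraction explained by component i = λ_i / Σ λ:
  PC1: 24/40 = 0.6
  PC2: 13/40 = 0.325
  PC3: 3/40 = 0.075

Step 3 — cumulative fraction after k components = (λ_1 + ... + λ_k) / Σ λ:
  k = 1: 24/40 = 0.6
  k = 2: (24 + 13)/40 = 37/40 = 0.925
  k = 3: (24 + 13 + 3)/40 = 40/40 = 1

Summary (fraction, with percent):

explained: PC1 0.6 (60%), PC2 0.325 (32.5%), PC3 0.075 (7.5%);  cumulative: 0.6, 0.925, 1


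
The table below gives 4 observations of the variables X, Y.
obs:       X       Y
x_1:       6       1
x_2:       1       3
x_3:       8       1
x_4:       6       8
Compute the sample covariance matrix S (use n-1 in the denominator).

Step 1 — column means:
  mean(X) = (6 + 1 + 8 + 6) / 4 = 21/4 = 5.25
  mean(Y) = (1 + 3 + 1 + 8) / 4 = 13/4 = 3.25

Step 2 — sample covariance S[i,j] = (1/(n-1)) · Σ_k (x_{k,i} - mean_i) · (x_{k,j} - mean_j), with n-1 = 3.
  S[X,X] = ((0.75)·(0.75) + (-4.25)·(-4.25) + (2.75)·(2.75) + (0.75)·(0.75)) / 3 = 26.75/3 = 8.9167
  S[X,Y] = ((0.75)·(-2.25) + (-4.25)·(-0.25) + (2.75)·(-2.25) + (0.75)·(4.75)) / 3 = -3.25/3 = -1.0833
  S[Y,Y] = ((-2.25)·(-2.25) + (-0.25)·(-0.25) + (-2.25)·(-2.25) + (4.75)·(4.75)) / 3 = 32.75/3 = 10.9167

S is symmetric (S[j,i] = S[i,j]). Assembling:

S = [[8.9167, -1.0833],
 [-1.0833, 10.9167]]


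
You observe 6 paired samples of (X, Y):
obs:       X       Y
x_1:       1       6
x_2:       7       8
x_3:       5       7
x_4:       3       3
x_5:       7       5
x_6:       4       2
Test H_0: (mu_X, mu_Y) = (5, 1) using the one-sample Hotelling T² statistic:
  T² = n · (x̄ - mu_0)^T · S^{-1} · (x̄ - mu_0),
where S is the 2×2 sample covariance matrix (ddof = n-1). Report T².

Step 1 — sample mean vector:
  mean(X) = (1 + 7 + 5 + 3 + 7 + 4) / 6 = 27/6 = 4.5
  mean(Y) = (6 + 8 + 7 + 3 + 5 + 2) / 6 = 31/6 = 5.1667
  x̄ = (4.5, 5.1667),  deviation x̄ - mu_0 = (4.5, 5.1667) - (5, 1) = (-0.5, 4.1667).

Step 2 — sample covariance matrix, S[i,j] = (1/(n-1)) · Σ_k (x_{k,i} - mean_i) · (x_{k,j} - mean_j), divisor n-1 = 5:
  S[X,X] = ((-3.5)·(-3.5) + (2.5)·(2.5) + (0.5)·(0.5) + (-1.5)·(-1.5) + (2.5)·(2.5) + (-0.5)·(-0.5)) / 5 = 27.5/5 = 5.5
  S[X,Y] = ((-3.5)·(0.8333) + (2.5)·(2.8333) + (0.5)·(1.8333) + (-1.5)·(-2.1667) + (2.5)·(-0.1667) + (-0.5)·(-3.1667)) / 5 = 9.5/5 = 1.9
  S[Y,Y] = ((0.8333)·(0.8333) + (2.8333)·(2.8333) + (1.8333)·(1.8333) + (-2.1667)·(-2.1667) + (-0.1667)·(-0.1667) + (-3.1667)·(-3.1667)) / 5 = 26.8333/5 = 5.3667
  S = [[5.5, 1.9],
 [1.9, 5.3667]].

Step 3 — invert S. det(S) = 5.5·5.3667 - (1.9)² = 25.9067.
  S^{-1} = (1/det) · [[d, -b], [-b, a]] = [[0.2072, -0.0733],
 [-0.0733, 0.2123]].

Step 4 — quadratic form (x̄ - mu_0)^T · S^{-1} · (x̄ - mu_0):
  S^{-1} · (x̄ - mu_0) = (-0.4092, 0.9213),
  (x̄ - mu_0)^T · [...] = (-0.5)·(-0.4092) + (4.1667)·(0.9213) = 4.0431.

Step 5 — scale by n: T² = 6 · 4.0431 = 24.2589.

T² ≈ 24.2589


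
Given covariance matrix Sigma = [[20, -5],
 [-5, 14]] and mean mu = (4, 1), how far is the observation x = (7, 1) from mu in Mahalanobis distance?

Step 1 — centre the observation: (x - mu) = (3, 0).

Step 2 — invert Sigma. det(Sigma) = 20·14 - (-5)² = 255.
  Sigma^{-1} = (1/det) · [[d, -b], [-b, a]] = [[0.0549, 0.0196],
 [0.0196, 0.0784]].

Step 3 — form the quadratic (x - mu)^T · Sigma^{-1} · (x - mu):
  Sigma^{-1} · (x - mu) = (0.1647, 0.0588).
  (x - mu)^T · [Sigma^{-1} · (x - mu)] = (3)·(0.1647) + (0)·(0.0588) = 0.4941.

Step 4 — take square root: d = √(0.4941) ≈ 0.7029.

d(x, mu) = √(0.4941) ≈ 0.7029


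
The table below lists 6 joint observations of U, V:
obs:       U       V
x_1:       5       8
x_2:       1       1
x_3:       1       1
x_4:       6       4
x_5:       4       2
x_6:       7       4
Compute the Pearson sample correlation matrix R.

Step 1 — column means:
  mean(U) = (5 + 1 + 1 + 6 + 4 + 7) / 6 = 24/6 = 4
  mean(V) = (8 + 1 + 1 + 4 + 2 + 4) / 6 = 20/6 = 3.3333

Step 2 — sample variances and covariances s[i,j] = (1/(n-1)) · Σ_k (x_{k,i} - mean_i) · (x_{k,j} - mean_j), with n-1 = 5:
  s[U,U] = ((1)·(1) + (-3)·(-3) + (-3)·(-3) + (2)·(2) + (0)·(0) + (3)·(3)) / 5 = 32/5 = 6.4
  s[U,V] = ((1)·(4.6667) + (-3)·(-2.3333) + (-3)·(-2.3333) + (2)·(0.6667) + (0)·(-1.3333) + (3)·(0.6667)) / 5 = 22/5 = 4.4
  s[V,V] = ((4.6667)·(4.6667) + (-2.3333)·(-2.3333) + (-2.3333)·(-2.3333) + (0.6667)·(0.6667) + (-1.3333)·(-1.3333) + (0.6667)·(0.6667)) / 5 = 35.3333/5 = 7.0667
  Sample standard deviations s_i = √(s[i,i]):
  s(U) = √(6.4) = 2.5298
  s(V) = √(7.0667) = 2.6583

Step 3 — r_{ij} = s_{ij} / (s_i · s_j):
  r[U,U] = 1 (diagonal).
  r[U,V] = 4.4 / (2.5298 · 2.6583) = 4.4 / 6.7251 = 0.6543
  r[V,V] = 1 (diagonal).

R is symmetric with unit diagonal. Assembling:

R = [[1, 0.6543],
 [0.6543, 1]]


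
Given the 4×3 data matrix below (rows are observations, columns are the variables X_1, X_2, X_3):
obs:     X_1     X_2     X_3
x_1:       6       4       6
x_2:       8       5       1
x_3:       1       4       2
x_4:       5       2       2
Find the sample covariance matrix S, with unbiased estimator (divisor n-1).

Step 1 — column means:
  mean(X_1) = (6 + 8 + 1 + 5) / 4 = 20/4 = 5
  mean(X_2) = (4 + 5 + 4 + 2) / 4 = 15/4 = 3.75
  mean(X_3) = (6 + 1 + 2 + 2) / 4 = 11/4 = 2.75

Step 2 — sample covariance S[i,j] = (1/(n-1)) · Σ_k (x_{k,i} - mean_i) · (x_{k,j} - mean_j), with n-1 = 3.
  S[X_1,X_1] = ((1)·(1) + (3)·(3) + (-4)·(-4) + (0)·(0)) / 3 = 26/3 = 8.6667
  S[X_1,X_2] = ((1)·(0.25) + (3)·(1.25) + (-4)·(0.25) + (0)·(-1.75)) / 3 = 3/3 = 1
  S[X_1,X_3] = ((1)·(3.25) + (3)·(-1.75) + (-4)·(-0.75) + (0)·(-0.75)) / 3 = 1/3 = 0.3333
  S[X_2,X_2] = ((0.25)·(0.25) + (1.25)·(1.25) + (0.25)·(0.25) + (-1.75)·(-1.75)) / 3 = 4.75/3 = 1.5833
  S[X_2,X_3] = ((0.25)·(3.25) + (1.25)·(-1.75) + (0.25)·(-0.75) + (-1.75)·(-0.75)) / 3 = -0.25/3 = -0.0833
  S[X_3,X_3] = ((3.25)·(3.25) + (-1.75)·(-1.75) + (-0.75)·(-0.75) + (-0.75)·(-0.75)) / 3 = 14.75/3 = 4.9167

S is symmetric (S[j,i] = S[i,j]). Assembling:

S = [[8.6667, 1, 0.3333],
 [1, 1.5833, -0.0833],
 [0.3333, -0.0833, 4.9167]]


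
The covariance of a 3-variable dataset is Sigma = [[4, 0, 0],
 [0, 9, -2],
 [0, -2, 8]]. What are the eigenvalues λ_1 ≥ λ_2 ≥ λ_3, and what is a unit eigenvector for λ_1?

Step 1 — characteristic polynomial p(λ) = det(λI - Sigma) = λ³ - tr·λ² + c_1·λ - det, where tr = trace, c_1 = sum of the principal 2×2 minors, det = det(Sigma):
  tr = 4 + 9 + 8 = 21,
  c_1 = (4·9 - (0)²) + (4·8 - (0)²) + (9·8 - (-2)²) = 36 + 32 + 68 = 136,
  det = 4·(9·8 - (-2)²) - (0)·((0)·8 - (-2)·(0)) + (0)·((0)·(-2) - 9·(0)) = 4·(68) - (0)·(0) + (0)·(0) = 272.
  So p(λ) = λ³ - 21λ² + 136λ - 272.
Step 2 — look for an integer root (rational root theorem: any rational root is an integer divisor of 272). Testing λ = 4:
  p(4) = 64 - 336 + 544 - 272 = 0  ✓
  Dividing out (λ - 4): p(λ) = (λ - 4)(λ² - 17λ + 68).
Step 3 — remaining eigenvalues from the quadratic λ² - 17λ + 68 = 0:
  Δ = 17² - 4·68 = 289 - 272 = 17,  λ = (17 ± √17)/2 = (17 ± 4.1231)/2 ≈ 10.5616 or 6.4384.
  Sorted: λ_1 = 10.5616,  λ_2 = 6.4384,  λ_3 = 4  (check: sum = 21 = tr ✓).

Step 4 — unit eigenvector for λ_1 ≈ 10.5616: v spans the null space of (Sigma - λ_1 I), whose rows are
  r_1 = (-6.5616, 0, 0),  r_2 = (0, -1.5616, -2),  r_3 = (0, -2, -2.5616).
  v is orthogonal to every row, so take v ∝ r_1 × r_2 = ((0)·(-2) - (0)·(-1.5616), (0)·(0) - (-6.5616)·(-2), (-6.5616)·(-1.5616) - (0)·(0)) ≈ (0, -13.1231, 10.2462).
  Rescale (multiply by -1 so the first nonzero entry is positive): u = (0, 13.1231, -10.2462).
  ||u|| = √((0)² + (13.1231)² + (-10.2462)²) = √(277.2007) ≈ 16.6493,  v_1 = u/||u|| ≈ (0, 0.7882, -0.6154) (||v_1|| = 1).

λ_1 = 10.5616,  λ_2 = 6.4384,  λ_3 = 4;  v_1 ≈ (0, 0.7882, -0.6154)


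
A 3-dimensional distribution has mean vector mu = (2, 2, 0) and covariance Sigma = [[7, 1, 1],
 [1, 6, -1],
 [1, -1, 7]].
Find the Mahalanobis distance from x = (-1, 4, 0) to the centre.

Step 1 — centre the observation: (x - mu) = (-3, 2, 0).

Step 2 — invert Sigma (cofactor / det for 3×3, or solve directly):
  Sigma^{-1} = [[0.1507, -0.0294, -0.0257],
 [-0.0294, 0.1765, 0.0294],
 [-0.0257, 0.0294, 0.1507]].

Step 3 — form the quadratic (x - mu)^T · Sigma^{-1} · (x - mu):
  Sigma^{-1} · (x - mu) = (-0.511, 0.4412, 0.136).
  (x - mu)^T · [Sigma^{-1} · (x - mu)] = (-3)·(-0.511) + (2)·(0.4412) + (0)·(0.136) = 2.4154.

Step 4 — take square root: d = √(2.4154) ≈ 1.5542.

d(x, mu) = √(2.4154) ≈ 1.5542


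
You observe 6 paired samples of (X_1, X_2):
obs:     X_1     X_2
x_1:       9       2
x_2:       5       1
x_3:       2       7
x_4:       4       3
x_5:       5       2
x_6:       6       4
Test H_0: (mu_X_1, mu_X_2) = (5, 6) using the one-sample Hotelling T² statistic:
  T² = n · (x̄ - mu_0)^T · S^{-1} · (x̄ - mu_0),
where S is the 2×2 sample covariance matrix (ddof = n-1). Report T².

Step 1 — sample mean vector:
  mean(X_1) = (9 + 5 + 2 + 4 + 5 + 6) / 6 = 31/6 = 5.1667
  mean(X_2) = (2 + 1 + 7 + 3 + 2 + 4) / 6 = 19/6 = 3.1667
  x̄ = (5.1667, 3.1667),  deviation x̄ - mu_0 = (5.1667, 3.1667) - (5, 6) = (0.1667, -2.8333).

Step 2 — sample covariance matrix, S[i,j] = (1/(n-1)) · Σ_k (x_{k,i} - mean_i) · (x_{k,j} - mean_j), divisor n-1 = 5:
  S[X_1,X_1] = ((3.8333)·(3.8333) + (-0.1667)·(-0.1667) + (-3.1667)·(-3.1667) + (-1.1667)·(-1.1667) + (-0.1667)·(-0.1667) + (0.8333)·(0.8333)) / 5 = 26.8333/5 = 5.3667
  S[X_1,X_2] = ((3.8333)·(-1.1667) + (-0.1667)·(-2.1667) + (-3.1667)·(3.8333) + (-1.1667)·(-0.1667) + (-0.1667)·(-1.1667) + (0.8333)·(0.8333)) / 5 = -15.1667/5 = -3.0333
  S[X_2,X_2] = ((-1.1667)·(-1.1667) + (-2.1667)·(-2.1667) + (3.8333)·(3.8333) + (-0.1667)·(-0.1667) + (-1.1667)·(-1.1667) + (0.8333)·(0.8333)) / 5 = 22.8333/5 = 4.5667
  S = [[5.3667, -3.0333],
 [-3.0333, 4.5667]].

Step 3 — invert S. det(S) = 5.3667·4.5667 - (-3.0333)² = 15.3067.
  S^{-1} = (1/det) · [[d, -b], [-b, a]] = [[0.2983, 0.1982],
 [0.1982, 0.3506]].

Step 4 — quadratic form (x̄ - mu_0)^T · S^{-1} · (x̄ - mu_0):
  S^{-1} · (x̄ - mu_0) = (-0.5118, -0.9604),
  (x̄ - mu_0)^T · [...] = (0.1667)·(-0.5118) + (-2.8333)·(-0.9604) = 2.6357.

Step 5 — scale by n: T² = 6 · 2.6357 = 15.8145.

T² ≈ 15.8145


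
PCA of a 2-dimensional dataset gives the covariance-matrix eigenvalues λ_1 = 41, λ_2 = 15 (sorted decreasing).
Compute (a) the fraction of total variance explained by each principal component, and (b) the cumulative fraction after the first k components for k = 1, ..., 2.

Step 1 — total variance = trace(Sigma) = Σ λ_i = 41 + 15 = 56.

Step 2 — fraction explained by component i = λ_i / Σ λ:
  PC1: 41/56 = 0.7321
  PC2: 15/56 = 0.2679

Step 3 — cumulative fraction after k components = (λ_1 + ... + λ_k) / Σ λ:
  k = 1: 41/56 = 0.7321
  k = 2: (41 + 15)/56 = 56/56 = 1

Summary (fraction, with percent):

explained: PC1 0.7321 (73.21%), PC2 0.2679 (26.79%);  cumulative: 0.7321, 1


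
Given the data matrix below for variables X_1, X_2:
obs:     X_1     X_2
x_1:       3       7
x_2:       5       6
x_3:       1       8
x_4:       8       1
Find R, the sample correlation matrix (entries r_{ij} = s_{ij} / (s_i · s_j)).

Step 1 — column means:
  mean(X_1) = (3 + 5 + 1 + 8) / 4 = 17/4 = 4.25
  mean(X_2) = (7 + 6 + 8 + 1) / 4 = 22/4 = 5.5

Step 2 — sample variances and covariances s[i,j] = (1/(n-1)) · Σ_k (x_{k,i} - mean_i) · (x_{k,j} - mean_j), with n-1 = 3:
  s[X_1,X_1] = ((-1.25)·(-1.25) + (0.75)·(0.75) + (-3.25)·(-3.25) + (3.75)·(3.75)) / 3 = 26.75/3 = 8.9167
  s[X_1,X_2] = ((-1.25)·(1.5) + (0.75)·(0.5) + (-3.25)·(2.5) + (3.75)·(-4.5)) / 3 = -26.5/3 = -8.8333
  s[X_2,X_2] = ((1.5)·(1.5) + (0.5)·(0.5) + (2.5)·(2.5) + (-4.5)·(-4.5)) / 3 = 29/3 = 9.6667
  Sample standard deviations s_i = √(s[i,i]):
  s(X_1) = √(8.9167) = 2.9861
  s(X_2) = √(9.6667) = 3.1091

Step 3 — r_{ij} = s_{ij} / (s_i · s_j):
  r[X_1,X_1] = 1 (diagonal).
  r[X_1,X_2] = -8.8333 / (2.9861 · 3.1091) = -8.8333 / 9.2841 = -0.9514
  r[X_2,X_2] = 1 (diagonal).

R is symmetric with unit diagonal. Assembling:

R = [[1, -0.9514],
 [-0.9514, 1]]


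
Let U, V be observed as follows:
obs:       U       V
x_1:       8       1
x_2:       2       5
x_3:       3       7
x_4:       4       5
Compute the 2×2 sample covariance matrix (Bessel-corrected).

Step 1 — column means:
  mean(U) = (8 + 2 + 3 + 4) / 4 = 17/4 = 4.25
  mean(V) = (1 + 5 + 7 + 5) / 4 = 18/4 = 4.5

Step 2 — sample covariance S[i,j] = (1/(n-1)) · Σ_k (x_{k,i} - mean_i) · (x_{k,j} - mean_j), with n-1 = 3.
  S[U,U] = ((3.75)·(3.75) + (-2.25)·(-2.25) + (-1.25)·(-1.25) + (-0.25)·(-0.25)) / 3 = 20.75/3 = 6.9167
  S[U,V] = ((3.75)·(-3.5) + (-2.25)·(0.5) + (-1.25)·(2.5) + (-0.25)·(0.5)) / 3 = -17.5/3 = -5.8333
  S[V,V] = ((-3.5)·(-3.5) + (0.5)·(0.5) + (2.5)·(2.5) + (0.5)·(0.5)) / 3 = 19/3 = 6.3333

S is symmetric (S[j,i] = S[i,j]). Assembling:

S = [[6.9167, -5.8333],
 [-5.8333, 6.3333]]


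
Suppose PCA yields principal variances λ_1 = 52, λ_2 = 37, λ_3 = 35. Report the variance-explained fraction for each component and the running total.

Step 1 — total variance = trace(Sigma) = Σ λ_i = 52 + 37 + 35 = 124.

Step 2 — fraction explained by component i = λ_i / Σ λ:
  PC1: 52/124 = 0.4194
  PC2: 37/124 = 0.2984
  PC3: 35/124 = 0.2823

Step 3 — cumulative fraction after k components = (λ_1 + ... + λ_k) / Σ λ:
  k = 1: 52/124 = 0.4194
  k = 2: (52 + 37)/124 = 89/124 = 0.7177
  k = 3: (52 + 37 + 35)/124 = 124/124 = 1

Summary (fraction, with percent):

explained: PC1 0.4194 (41.94%), PC2 0.2984 (29.84%), PC3 0.2823 (28.23%);  cumulative: 0.4194, 0.7177, 1


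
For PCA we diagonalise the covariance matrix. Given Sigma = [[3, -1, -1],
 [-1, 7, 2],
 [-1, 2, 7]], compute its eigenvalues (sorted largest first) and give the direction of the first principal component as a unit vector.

Step 1 — characteristic polynomial p(λ) = det(λI - Sigma) = λ³ - tr·λ² + c_1·λ - det, where tr = trace, c_1 = sum of the principal 2×2 minors, det = det(Sigma):
  tr = 3 + 7 + 7 = 17,
  c_1 = (3·7 - (-1)²) + (3·7 - (-1)²) + (7·7 - (2)²) = 20 + 20 + 45 = 85,
  det = 3·(7·7 - (2)²) - (-1)·((-1)·7 - (2)·(-1)) + (-1)·((-1)·(2) - 7·(-1)) = 3·(45) - (-1)·(-5) + (-1)·(5) = 125.
  So p(λ) = λ³ - 17λ² + 85λ - 125.
Step 2 — look for an integer root (rational root theorem: any rational root is an integer divisor of 125). Testing λ = 5:
  p(5) = 125 - 425 + 425 - 125 = 0  ✓
  Dividing out (λ - 5): p(λ) = (λ - 5)(λ² - 12λ + 25).
Step 3 — remaining eigenvalues from the quadratic λ² - 12λ + 25 = 0:
  Δ = 12² - 4·25 = 144 - 100 = 44,  λ = (12 ± √44)/2 = (12 ± 6.6332)/2 ≈ 9.3166 or 2.6834.
  Sorted: λ_1 = 9.3166,  λ_2 = 5,  λ_3 = 2.6834  (check: sum = 17 = tr ✓).

Step 4 — unit eigenvector for λ_1 ≈ 9.3166: v spans the null space of (Sigma - λ_1 I), whose rows are
  r_1 = (-6.3166, -1, -1),  r_2 = (-1, -2.3166, 2),  r_3 = (-1, 2, -2.3166).
  v is orthogonal to every row, so take v ∝ r_1 × r_2 = ((-1)·(2) - (-1)·(-2.3166), (-1)·(-1) - (-6.3166)·(2), (-6.3166)·(-2.3166) - (-1)·(-1)) ≈ (-4.3166, 13.6332, 13.6332).
  Rescale (multiply by -1 so the first nonzero entry is positive): u = (4.3166, -13.6332, -13.6332).
  ||u|| = √((4.3166)² + (-13.6332)² + (-13.6332)²) = √(390.3642) ≈ 19.7576,  v_1 = u/||u|| ≈ (0.2185, -0.69, -0.69) (||v_1|| = 1).

λ_1 = 9.3166,  λ_2 = 5,  λ_3 = 2.6834;  v_1 ≈ (0.2185, -0.69, -0.69)


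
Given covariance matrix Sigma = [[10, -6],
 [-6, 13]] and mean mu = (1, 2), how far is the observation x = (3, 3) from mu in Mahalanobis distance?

Step 1 — centre the observation: (x - mu) = (2, 1).

Step 2 — invert Sigma. det(Sigma) = 10·13 - (-6)² = 94.
  Sigma^{-1} = (1/det) · [[d, -b], [-b, a]] = [[0.1383, 0.0638],
 [0.0638, 0.1064]].

Step 3 — form the quadratic (x - mu)^T · Sigma^{-1} · (x - mu):
  Sigma^{-1} · (x - mu) = (0.3404, 0.234).
  (x - mu)^T · [Sigma^{-1} · (x - mu)] = (2)·(0.3404) + (1)·(0.234) = 0.9149.

Step 4 — take square root: d = √(0.9149) ≈ 0.9565.

d(x, mu) = √(0.9149) ≈ 0.9565


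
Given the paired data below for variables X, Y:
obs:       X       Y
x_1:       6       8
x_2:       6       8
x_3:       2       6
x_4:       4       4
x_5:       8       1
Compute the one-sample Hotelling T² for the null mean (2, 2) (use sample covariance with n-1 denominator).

Step 1 — sample mean vector:
  mean(X) = (6 + 6 + 2 + 4 + 8) / 5 = 26/5 = 5.2
  mean(Y) = (8 + 8 + 6 + 4 + 1) / 5 = 27/5 = 5.4
  x̄ = (5.2, 5.4),  deviation x̄ - mu_0 = (5.2, 5.4) - (2, 2) = (3.2, 3.4).

Step 2 — sample covariance matrix, S[i,j] = (1/(n-1)) · Σ_k (x_{k,i} - mean_i) · (x_{k,j} - mean_j), divisor n-1 = 4:
  S[X,X] = ((0.8)·(0.8) + (0.8)·(0.8) + (-3.2)·(-3.2) + (-1.2)·(-1.2) + (2.8)·(2.8)) / 4 = 20.8/4 = 5.2
  S[X,Y] = ((0.8)·(2.6) + (0.8)·(2.6) + (-3.2)·(0.6) + (-1.2)·(-1.4) + (2.8)·(-4.4)) / 4 = -8.4/4 = -2.1
  S[Y,Y] = ((2.6)·(2.6) + (2.6)·(2.6) + (0.6)·(0.6) + (-1.4)·(-1.4) + (-4.4)·(-4.4)) / 4 = 35.2/4 = 8.8
  S = [[5.2, -2.1],
 [-2.1, 8.8]].

Step 3 — invert S. det(S) = 5.2·8.8 - (-2.1)² = 41.35.
  S^{-1} = (1/det) · [[d, -b], [-b, a]] = [[0.2128, 0.0508],
 [0.0508, 0.1258]].

Step 4 — quadratic form (x̄ - mu_0)^T · S^{-1} · (x̄ - mu_0):
  S^{-1} · (x̄ - mu_0) = (0.8537, 0.5901),
  (x̄ - mu_0)^T · [...] = (3.2)·(0.8537) + (3.4)·(0.5901) = 4.7381.

Step 5 — scale by n: T² = 5 · 4.7381 = 23.6904.

T² ≈ 23.6904


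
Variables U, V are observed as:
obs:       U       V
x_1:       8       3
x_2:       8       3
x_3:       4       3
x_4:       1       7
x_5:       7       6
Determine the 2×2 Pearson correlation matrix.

Step 1 — column means:
  mean(U) = (8 + 8 + 4 + 1 + 7) / 5 = 28/5 = 5.6
  mean(V) = (3 + 3 + 3 + 7 + 6) / 5 = 22/5 = 4.4

Step 2 — sample variances and covariances s[i,j] = (1/(n-1)) · Σ_k (x_{k,i} - mean_i) · (x_{k,j} - mean_j), with n-1 = 4:
  s[U,U] = ((2.4)·(2.4) + (2.4)·(2.4) + (-1.6)·(-1.6) + (-4.6)·(-4.6) + (1.4)·(1.4)) / 4 = 37.2/4 = 9.3
  s[U,V] = ((2.4)·(-1.4) + (2.4)·(-1.4) + (-1.6)·(-1.4) + (-4.6)·(2.6) + (1.4)·(1.6)) / 4 = -14.2/4 = -3.55
  s[V,V] = ((-1.4)·(-1.4) + (-1.4)·(-1.4) + (-1.4)·(-1.4) + (2.6)·(2.6) + (1.6)·(1.6)) / 4 = 15.2/4 = 3.8
  Sample standard deviations s_i = √(s[i,i]):
  s(U) = √(9.3) = 3.0496
  s(V) = √(3.8) = 1.9494

Step 3 — r_{ij} = s_{ij} / (s_i · s_j):
  r[U,U] = 1 (diagonal).
  r[U,V] = -3.55 / (3.0496 · 1.9494) = -3.55 / 5.9447 = -0.5972
  r[V,V] = 1 (diagonal).

R is symmetric with unit diagonal. Assembling:

R = [[1, -0.5972],
 [-0.5972, 1]]


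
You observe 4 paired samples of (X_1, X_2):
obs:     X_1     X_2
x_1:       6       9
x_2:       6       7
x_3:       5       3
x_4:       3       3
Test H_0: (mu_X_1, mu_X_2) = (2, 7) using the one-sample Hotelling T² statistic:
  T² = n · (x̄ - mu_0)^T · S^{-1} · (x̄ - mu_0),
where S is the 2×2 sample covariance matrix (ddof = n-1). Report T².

Step 1 — sample mean vector:
  mean(X_1) = (6 + 6 + 5 + 3) / 4 = 20/4 = 5
  mean(X_2) = (9 + 7 + 3 + 3) / 4 = 22/4 = 5.5
  x̄ = (5, 5.5),  deviation x̄ - mu_0 = (5, 5.5) - (2, 7) = (3, -1.5).

Step 2 — sample covariance matrix, S[i,j] = (1/(n-1)) · Σ_k (x_{k,i} - mean_i) · (x_{k,j} - mean_j), divisor n-1 = 3:
  S[X_1,X_1] = ((1)·(1) + (1)·(1) + (0)·(0) + (-2)·(-2)) / 3 = 6/3 = 2
  S[X_1,X_2] = ((1)·(3.5) + (1)·(1.5) + (0)·(-2.5) + (-2)·(-2.5)) / 3 = 10/3 = 3.3333
  S[X_2,X_2] = ((3.5)·(3.5) + (1.5)·(1.5) + (-2.5)·(-2.5) + (-2.5)·(-2.5)) / 3 = 27/3 = 9
  S = [[2, 3.3333],
 [3.3333, 9]].

Step 3 — invert S. det(S) = 2·9 - (3.3333)² = 6.8889.
  S^{-1} = (1/det) · [[d, -b], [-b, a]] = [[1.3065, -0.4839],
 [-0.4839, 0.2903]].

Step 4 — quadratic form (x̄ - mu_0)^T · S^{-1} · (x̄ - mu_0):
  S^{-1} · (x̄ - mu_0) = (4.6452, -1.8871),
  (x̄ - mu_0)^T · [...] = (3)·(4.6452) + (-1.5)·(-1.8871) = 16.7661.

Step 5 — scale by n: T² = 4 · 16.7661 = 67.0645.

T² ≈ 67.0645


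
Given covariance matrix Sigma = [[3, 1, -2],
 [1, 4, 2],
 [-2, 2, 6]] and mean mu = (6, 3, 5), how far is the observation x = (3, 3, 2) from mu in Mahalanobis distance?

Step 1 — centre the observation: (x - mu) = (-3, 0, -3).

Step 2 — invert Sigma (cofactor / det for 3×3, or solve directly):
  Sigma^{-1} = [[0.6667, -0.3333, 0.3333],
 [-0.3333, 0.4667, -0.2667],
 [0.3333, -0.2667, 0.3667]].

Step 3 — form the quadratic (x - mu)^T · Sigma^{-1} · (x - mu):
  Sigma^{-1} · (x - mu) = (-3, 1.8, -2.1).
  (x - mu)^T · [Sigma^{-1} · (x - mu)] = (-3)·(-3) + (0)·(1.8) + (-3)·(-2.1) = 15.3.

Step 4 — take square root: d = √(15.3) ≈ 3.9115.

d(x, mu) = √(15.3) ≈ 3.9115


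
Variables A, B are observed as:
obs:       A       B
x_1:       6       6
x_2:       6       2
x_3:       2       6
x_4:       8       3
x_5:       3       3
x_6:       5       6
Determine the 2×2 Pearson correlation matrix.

Step 1 — column means:
  mean(A) = (6 + 6 + 2 + 8 + 3 + 5) / 6 = 30/6 = 5
  mean(B) = (6 + 2 + 6 + 3 + 3 + 6) / 6 = 26/6 = 4.3333

Step 2 — sample variances and covariances s[i,j] = (1/(n-1)) · Σ_k (x_{k,i} - mean_i) · (x_{k,j} - mean_j), with n-1 = 5:
  s[A,A] = ((1)·(1) + (1)·(1) + (-3)·(-3) + (3)·(3) + (-2)·(-2) + (0)·(0)) / 5 = 24/5 = 4.8
  s[A,B] = ((1)·(1.6667) + (1)·(-2.3333) + (-3)·(1.6667) + (3)·(-1.3333) + (-2)·(-1.3333) + (0)·(1.6667)) / 5 = -7/5 = -1.4
  s[B,B] = ((1.6667)·(1.6667) + (-2.3333)·(-2.3333) + (1.6667)·(1.6667) + (-1.3333)·(-1.3333) + (-1.3333)·(-1.3333) + (1.6667)·(1.6667)) / 5 = 17.3333/5 = 3.4667
  Sample standard deviations s_i = √(s[i,i]):
  s(A) = √(4.8) = 2.1909
  s(B) = √(3.4667) = 1.8619

Step 3 — r_{ij} = s_{ij} / (s_i · s_j):
  r[A,A] = 1 (diagonal).
  r[A,B] = -1.4 / (2.1909 · 1.8619) = -1.4 / 4.0792 = -0.3432
  r[B,B] = 1 (diagonal).

R is symmetric with unit diagonal. Assembling:

R = [[1, -0.3432],
 [-0.3432, 1]]


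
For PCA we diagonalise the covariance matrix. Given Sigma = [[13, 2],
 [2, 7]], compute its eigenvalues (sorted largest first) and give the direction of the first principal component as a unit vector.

Step 1 — characteristic polynomial of 2×2 Sigma:
  det(Sigma - λI) = λ² - trace · λ + det = 0.
  trace = 13 + 7 = 20, det = 13·7 - (2)² = 87.
Step 2 — discriminant:
  Δ = trace² - 4·det = 400 - 348 = 52.
Step 3 — eigenvalues:
  λ = (trace ± √Δ)/2 = (20 ± 7.2111)/2,
  λ_1 = 13.6056,  λ_2 = 6.3944.

Step 4 — unit eigenvector for λ_1: solve (Sigma - λ_1 I)v = 0. First row:
  (13 - 13.6056)·v_x + (2)·v_y = 0, i.e. (-0.6056)·v_x + (2)·v_y = 0,
  so v ∝ (b, λ_1 - a) = (2, 0.6056) = u.
  ||u|| = √((2)² + (0.6056)²) = √(4.3667) ≈ 2.0897,
  v_1 = u/||u|| ≈ (0.9571, 0.2898) (||v_1|| = 1).

λ_1 = 13.6056,  λ_2 = 6.3944;  v_1 ≈ (0.9571, 0.2898)


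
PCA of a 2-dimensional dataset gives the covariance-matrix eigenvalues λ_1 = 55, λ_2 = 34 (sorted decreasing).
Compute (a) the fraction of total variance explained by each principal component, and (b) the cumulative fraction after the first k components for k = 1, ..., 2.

Step 1 — total variance = trace(Sigma) = Σ λ_i = 55 + 34 = 89.

Step 2 — fraction explained by component i = λ_i / Σ λ:
  PC1: 55/89 = 0.618
  PC2: 34/89 = 0.382

Step 3 — cumulative fraction after k components = (λ_1 + ... + λ_k) / Σ λ:
  k = 1: 55/89 = 0.618
  k = 2: (55 + 34)/89 = 89/89 = 1

Summary (fraction, with percent):

explained: PC1 0.618 (61.8%), PC2 0.382 (38.2%);  cumulative: 0.618, 1


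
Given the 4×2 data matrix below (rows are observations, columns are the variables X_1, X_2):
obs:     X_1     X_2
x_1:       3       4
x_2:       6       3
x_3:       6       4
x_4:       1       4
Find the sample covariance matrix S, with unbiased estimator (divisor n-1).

Step 1 — column means:
  mean(X_1) = (3 + 6 + 6 + 1) / 4 = 16/4 = 4
  mean(X_2) = (4 + 3 + 4 + 4) / 4 = 15/4 = 3.75

Step 2 — sample covariance S[i,j] = (1/(n-1)) · Σ_k (x_{k,i} - mean_i) · (x_{k,j} - mean_j), with n-1 = 3.
  S[X_1,X_1] = ((-1)·(-1) + (2)·(2) + (2)·(2) + (-3)·(-3)) / 3 = 18/3 = 6
  S[X_1,X_2] = ((-1)·(0.25) + (2)·(-0.75) + (2)·(0.25) + (-3)·(0.25)) / 3 = -2/3 = -0.6667
  S[X_2,X_2] = ((0.25)·(0.25) + (-0.75)·(-0.75) + (0.25)·(0.25) + (0.25)·(0.25)) / 3 = 0.75/3 = 0.25

S is symmetric (S[j,i] = S[i,j]). Assembling:

S = [[6, -0.6667],
 [-0.6667, 0.25]]


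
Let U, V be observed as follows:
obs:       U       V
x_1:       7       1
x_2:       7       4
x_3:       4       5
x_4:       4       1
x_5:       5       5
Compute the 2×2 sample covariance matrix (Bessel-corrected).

Step 1 — column means:
  mean(U) = (7 + 7 + 4 + 4 + 5) / 5 = 27/5 = 5.4
  mean(V) = (1 + 4 + 5 + 1 + 5) / 5 = 16/5 = 3.2

Step 2 — sample covariance S[i,j] = (1/(n-1)) · Σ_k (x_{k,i} - mean_i) · (x_{k,j} - mean_j), with n-1 = 4.
  S[U,U] = ((1.6)·(1.6) + (1.6)·(1.6) + (-1.4)·(-1.4) + (-1.4)·(-1.4) + (-0.4)·(-0.4)) / 4 = 9.2/4 = 2.3
  S[U,V] = ((1.6)·(-2.2) + (1.6)·(0.8) + (-1.4)·(1.8) + (-1.4)·(-2.2) + (-0.4)·(1.8)) / 4 = -2.4/4 = -0.6
  S[V,V] = ((-2.2)·(-2.2) + (0.8)·(0.8) + (1.8)·(1.8) + (-2.2)·(-2.2) + (1.8)·(1.8)) / 4 = 16.8/4 = 4.2

S is symmetric (S[j,i] = S[i,j]). Assembling:

S = [[2.3, -0.6],
 [-0.6, 4.2]]


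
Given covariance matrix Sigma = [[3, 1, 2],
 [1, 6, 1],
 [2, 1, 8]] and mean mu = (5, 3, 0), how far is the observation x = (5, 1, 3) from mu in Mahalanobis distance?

Step 1 — centre the observation: (x - mu) = (0, -2, 3).

Step 2 — invert Sigma (cofactor / det for 3×3, or solve directly):
  Sigma^{-1} = [[0.4159, -0.0531, -0.0973],
 [-0.0531, 0.177, -0.0088],
 [-0.0973, -0.0088, 0.1504]].

Step 3 — form the quadratic (x - mu)^T · Sigma^{-1} · (x - mu):
  Sigma^{-1} · (x - mu) = (-0.1858, -0.3805, 0.469).
  (x - mu)^T · [Sigma^{-1} · (x - mu)] = (0)·(-0.1858) + (-2)·(-0.3805) + (3)·(0.469) = 2.1681.

Step 4 — take square root: d = √(2.1681) ≈ 1.4725.

d(x, mu) = √(2.1681) ≈ 1.4725


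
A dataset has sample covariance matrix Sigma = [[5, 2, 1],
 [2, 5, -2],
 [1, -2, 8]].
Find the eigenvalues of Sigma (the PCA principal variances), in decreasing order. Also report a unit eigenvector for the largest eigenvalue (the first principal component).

Step 1 — characteristic polynomial p(λ) = det(λI - Sigma) = λ³ - tr·λ² + c_1·λ - det, where tr = trace, c_1 = sum of the principal 2×2 minors, det = det(Sigma):
  tr = 5 + 5 + 8 = 18,
  c_1 = (5·5 - (2)²) + (5·8 - (1)²) + (5·8 - (-2)²) = 21 + 39 + 36 = 96,
  det = 5·(5·8 - (-2)²) - (2)·((2)·8 - (-2)·(1)) + (1)·((2)·(-2) - 5·(1)) = 5·(36) - (2)·(18) + (1)·(-9) = 135.
  So p(λ) = λ³ - 18λ² + 96λ - 135.
Step 2 — look for an integer root (rational root theorem: any rational root is an integer divisor of 135). Testing λ = 9:
  p(9) = 729 - 1458 + 864 - 135 = 0  ✓
  Dividing out (λ - 9): p(λ) = (λ - 9)(λ² - 9λ + 15).
Step 3 — remaining eigenvalues from the quadratic λ² - 9λ + 15 = 0:
  Δ = 9² - 4·15 = 81 - 60 = 21,  λ = (9 ± √21)/2 = (9 ± 4.5826)/2 ≈ 6.7913 or 2.2087.
  Sorted: λ_1 = 9,  λ_2 = 6.7913,  λ_3 = 2.2087  (check: sum = 18 = tr ✓).

Step 4 — unit eigenvector for λ_1 = 9: v spans the null space of (Sigma - λ_1 I), whose rows are
  r_1 = (-4, 2, 1),  r_2 = (2, -4, -2),  r_3 = (1, -2, -1).
  v is orthogonal to every row, so take v ∝ r_1 × r_2 = ((2)·(-2) - (1)·(-4), (1)·(2) - (-4)·(-2), (-4)·(-4) - (2)·(2)) = (0, -6, 12).
  Rescale (divide by 6; multiply by -1 so the first nonzero entry is positive): u = (0, 1, -2).
  ||u|| = √((0)² + (1)² + (-2)²) = √(5) ≈ 2.2361,  v_1 = u/||u|| ≈ (0, 0.4472, -0.8944) (||v_1|| = 1).

λ_1 = 9,  λ_2 = 6.7913,  λ_3 = 2.2087;  v_1 ≈ (0, 0.4472, -0.8944)


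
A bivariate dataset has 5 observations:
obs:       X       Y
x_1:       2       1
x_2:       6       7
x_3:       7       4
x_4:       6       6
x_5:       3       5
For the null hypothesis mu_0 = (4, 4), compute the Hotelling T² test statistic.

Step 1 — sample mean vector:
  mean(X) = (2 + 6 + 7 + 6 + 3) / 5 = 24/5 = 4.8
  mean(Y) = (1 + 7 + 4 + 6 + 5) / 5 = 23/5 = 4.6
  x̄ = (4.8, 4.6),  deviation x̄ - mu_0 = (4.8, 4.6) - (4, 4) = (0.8, 0.6).

Step 2 — sample covariance matrix, S[i,j] = (1/(n-1)) · Σ_k (x_{k,i} - mean_i) · (x_{k,j} - mean_j), divisor n-1 = 4:
  S[X,X] = ((-2.8)·(-2.8) + (1.2)·(1.2) + (2.2)·(2.2) + (1.2)·(1.2) + (-1.8)·(-1.8)) / 4 = 18.8/4 = 4.7
  S[X,Y] = ((-2.8)·(-3.6) + (1.2)·(2.4) + (2.2)·(-0.6) + (1.2)·(1.4) + (-1.8)·(0.4)) / 4 = 12.6/4 = 3.15
  S[Y,Y] = ((-3.6)·(-3.6) + (2.4)·(2.4) + (-0.6)·(-0.6) + (1.4)·(1.4) + (0.4)·(0.4)) / 4 = 21.2/4 = 5.3
  S = [[4.7, 3.15],
 [3.15, 5.3]].

Step 3 — invert S. det(S) = 4.7·5.3 - (3.15)² = 14.9875.
  S^{-1} = (1/det) · [[d, -b], [-b, a]] = [[0.3536, -0.2102],
 [-0.2102, 0.3136]].

Step 4 — quadratic form (x̄ - mu_0)^T · S^{-1} · (x̄ - mu_0):
  S^{-1} · (x̄ - mu_0) = (0.1568, 0.02),
  (x̄ - mu_0)^T · [...] = (0.8)·(0.1568) + (0.6)·(0.02) = 0.1374.

Step 5 — scale by n: T² = 5 · 0.1374 = 0.6872.

T² ≈ 0.6872


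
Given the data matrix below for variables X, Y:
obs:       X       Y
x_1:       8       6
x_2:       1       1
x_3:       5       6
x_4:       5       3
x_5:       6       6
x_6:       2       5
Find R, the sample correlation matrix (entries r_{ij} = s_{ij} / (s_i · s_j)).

Step 1 — column means:
  mean(X) = (8 + 1 + 5 + 5 + 6 + 2) / 6 = 27/6 = 4.5
  mean(Y) = (6 + 1 + 6 + 3 + 6 + 5) / 6 = 27/6 = 4.5

Step 2 — sample variances and covariances s[i,j] = (1/(n-1)) · Σ_k (x_{k,i} - mean_i) · (x_{k,j} - mean_j), with n-1 = 5:
  s[X,X] = ((3.5)·(3.5) + (-3.5)·(-3.5) + (0.5)·(0.5) + (0.5)·(0.5) + (1.5)·(1.5) + (-2.5)·(-2.5)) / 5 = 33.5/5 = 6.7
  s[X,Y] = ((3.5)·(1.5) + (-3.5)·(-3.5) + (0.5)·(1.5) + (0.5)·(-1.5) + (1.5)·(1.5) + (-2.5)·(0.5)) / 5 = 18.5/5 = 3.7
  s[Y,Y] = ((1.5)·(1.5) + (-3.5)·(-3.5) + (1.5)·(1.5) + (-1.5)·(-1.5) + (1.5)·(1.5) + (0.5)·(0.5)) / 5 = 21.5/5 = 4.3
  Sample standard deviations s_i = √(s[i,i]):
  s(X) = √(6.7) = 2.5884
  s(Y) = √(4.3) = 2.0736

Step 3 — r_{ij} = s_{ij} / (s_i · s_j):
  r[X,X] = 1 (diagonal).
  r[X,Y] = 3.7 / (2.5884 · 2.0736) = 3.7 / 5.3675 = 0.6893
  r[Y,Y] = 1 (diagonal).

R is symmetric with unit diagonal. Assembling:

R = [[1, 0.6893],
 [0.6893, 1]]


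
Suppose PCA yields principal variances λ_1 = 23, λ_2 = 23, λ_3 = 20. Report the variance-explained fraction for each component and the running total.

Step 1 — total variance = trace(Sigma) = Σ λ_i = 23 + 23 + 20 = 66.

Step 2 — fraction explained by component i = λ_i / Σ λ:
  PC1: 23/66 = 0.3485
  PC2: 23/66 = 0.3485
  PC3: 20/66 = 0.303

Step 3 — cumulative fraction after k components = (λ_1 + ... + λ_k) / Σ λ:
  k = 1: 23/66 = 0.3485
  k = 2: (23 + 23)/66 = 46/66 = 0.697
  k = 3: (23 + 23 + 20)/66 = 66/66 = 1

Summary (fraction, with percent):

explained: PC1 0.3485 (34.85%), PC2 0.3485 (34.85%), PC3 0.303 (30.3%);  cumulative: 0.3485, 0.697, 1


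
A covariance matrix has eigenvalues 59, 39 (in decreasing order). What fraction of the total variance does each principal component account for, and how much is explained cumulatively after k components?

Step 1 — total variance = trace(Sigma) = Σ λ_i = 59 + 39 = 98.

Step 2 — fraction explained by component i = λ_i / Σ λ:
  PC1: 59/98 = 0.602
  PC2: 39/98 = 0.398

Step 3 — cumulative fraction after k components = (λ_1 + ... + λ_k) / Σ λ:
  k = 1: 59/98 = 0.602
  k = 2: (59 + 39)/98 = 98/98 = 1

Summary (fraction, with percent):

explained: PC1 0.602 (60.2%), PC2 0.398 (39.8%);  cumulative: 0.602, 1


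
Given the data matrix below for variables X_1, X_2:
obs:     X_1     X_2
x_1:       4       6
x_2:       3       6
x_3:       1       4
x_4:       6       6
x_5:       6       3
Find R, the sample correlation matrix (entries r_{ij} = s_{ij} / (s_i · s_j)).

Step 1 — column means:
  mean(X_1) = (4 + 3 + 1 + 6 + 6) / 5 = 20/5 = 4
  mean(X_2) = (6 + 6 + 4 + 6 + 3) / 5 = 25/5 = 5

Step 2 — sample variances and covariances s[i,j] = (1/(n-1)) · Σ_k (x_{k,i} - mean_i) · (x_{k,j} - mean_j), with n-1 = 4:
  s[X_1,X_1] = ((0)·(0) + (-1)·(-1) + (-3)·(-3) + (2)·(2) + (2)·(2)) / 4 = 18/4 = 4.5
  s[X_1,X_2] = ((0)·(1) + (-1)·(1) + (-3)·(-1) + (2)·(1) + (2)·(-2)) / 4 = 0/4 = 0
  s[X_2,X_2] = ((1)·(1) + (1)·(1) + (-1)·(-1) + (1)·(1) + (-2)·(-2)) / 4 = 8/4 = 2
  Sample standard deviations s_i = √(s[i,i]):
  s(X_1) = √(4.5) = 2.1213
  s(X_2) = √(2) = 1.4142

Step 3 — r_{ij} = s_{ij} / (s_i · s_j):
  r[X_1,X_1] = 1 (diagonal).
  r[X_1,X_2] = 0 / (2.1213 · 1.4142) = 0 / 3 = 0
  r[X_2,X_2] = 1 (diagonal).

R is symmetric with unit diagonal. Assembling:

R = [[1, 0],
 [0, 1]]


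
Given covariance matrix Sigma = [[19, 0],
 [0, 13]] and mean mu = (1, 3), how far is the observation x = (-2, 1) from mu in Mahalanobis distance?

Step 1 — centre the observation: (x - mu) = (-3, -2).

Step 2 — invert Sigma. det(Sigma) = 19·13 - (0)² = 247.
  Sigma^{-1} = (1/det) · [[d, -b], [-b, a]] = [[0.0526, 0],
 [0, 0.0769]].

Step 3 — form the quadratic (x - mu)^T · Sigma^{-1} · (x - mu):
  Sigma^{-1} · (x - mu) = (-0.1579, -0.1538).
  (x - mu)^T · [Sigma^{-1} · (x - mu)] = (-3)·(-0.1579) + (-2)·(-0.1538) = 0.7814.

Step 4 — take square root: d = √(0.7814) ≈ 0.884.

d(x, mu) = √(0.7814) ≈ 0.884
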